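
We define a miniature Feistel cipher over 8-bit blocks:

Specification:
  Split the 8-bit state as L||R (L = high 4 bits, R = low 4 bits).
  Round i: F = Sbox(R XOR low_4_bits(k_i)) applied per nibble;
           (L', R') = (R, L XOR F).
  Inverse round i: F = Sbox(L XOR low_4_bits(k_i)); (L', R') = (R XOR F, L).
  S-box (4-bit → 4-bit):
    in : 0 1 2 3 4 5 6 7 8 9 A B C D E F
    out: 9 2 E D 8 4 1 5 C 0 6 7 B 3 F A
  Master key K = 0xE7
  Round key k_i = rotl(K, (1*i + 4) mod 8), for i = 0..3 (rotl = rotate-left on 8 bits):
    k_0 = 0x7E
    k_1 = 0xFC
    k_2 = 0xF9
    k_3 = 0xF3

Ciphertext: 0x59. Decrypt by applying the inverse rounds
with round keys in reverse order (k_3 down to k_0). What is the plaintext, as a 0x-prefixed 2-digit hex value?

0x5F

s_0 = ciphertext = 0x59
s_1 = InvRound(s_0, k_3) = 0x85
s_2 = InvRound(s_1, k_2) = 0x78
s_3 = InvRound(s_2, k_1) = 0xF7
s_4 = InvRound(s_3, k_0) = 0x5F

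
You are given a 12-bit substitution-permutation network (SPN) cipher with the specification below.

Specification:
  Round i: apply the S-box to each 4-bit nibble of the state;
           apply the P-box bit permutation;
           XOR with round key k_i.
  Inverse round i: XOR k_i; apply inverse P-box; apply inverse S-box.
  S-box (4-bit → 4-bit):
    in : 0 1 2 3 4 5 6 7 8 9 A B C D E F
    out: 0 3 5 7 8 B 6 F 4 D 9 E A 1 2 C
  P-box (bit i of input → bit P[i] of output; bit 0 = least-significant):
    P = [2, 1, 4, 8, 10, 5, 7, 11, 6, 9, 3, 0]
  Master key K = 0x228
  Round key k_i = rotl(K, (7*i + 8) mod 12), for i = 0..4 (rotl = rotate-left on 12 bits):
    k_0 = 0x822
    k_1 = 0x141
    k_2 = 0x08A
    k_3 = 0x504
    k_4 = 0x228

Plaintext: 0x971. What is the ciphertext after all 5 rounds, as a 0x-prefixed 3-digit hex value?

0x8F5

s_0 = plaintext = 0x971
s_1 = Round(s_0, k_0) = 0x4CD
s_2 = Round(s_1, k_1) = 0x964
s_3 = Round(s_2, k_2) = 0x163
s_4 = Round(s_3, k_3) = 0x7F2
s_5 = Round(s_4, k_4) = 0x8F5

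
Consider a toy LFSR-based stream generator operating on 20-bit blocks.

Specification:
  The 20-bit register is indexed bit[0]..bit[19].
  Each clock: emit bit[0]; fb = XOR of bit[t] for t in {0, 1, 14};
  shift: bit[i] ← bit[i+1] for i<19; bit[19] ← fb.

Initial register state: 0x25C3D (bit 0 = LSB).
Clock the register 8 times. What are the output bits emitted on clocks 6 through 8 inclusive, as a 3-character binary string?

reg_0 = 0x25C3D
clock 1: out=1, reg = 0x12E1E
clock 2: out=0, reg = 0x8970F
clock 3: out=1, reg = 0x44B87
clock 4: out=1, reg = 0xA25C3
clock 5: out=1, reg = 0x512E1
clock 6: out=1, reg = 0xA8970
clock 7: out=0, reg = 0x544B8
clock 8: out=0, reg = 0xAA25C

100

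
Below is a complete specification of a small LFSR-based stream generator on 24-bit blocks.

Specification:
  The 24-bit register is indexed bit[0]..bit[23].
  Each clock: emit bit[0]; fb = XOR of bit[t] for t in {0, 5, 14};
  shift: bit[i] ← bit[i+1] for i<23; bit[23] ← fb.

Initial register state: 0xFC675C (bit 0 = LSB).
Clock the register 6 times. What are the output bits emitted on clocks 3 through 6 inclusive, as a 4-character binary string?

reg_0 = 0xFC675C
clock 1: out=0, reg = 0xFE33AE
clock 2: out=0, reg = 0xFF19D7
clock 3: out=1, reg = 0xFF8CEB
clock 4: out=1, reg = 0x7FC675
clock 5: out=1, reg = 0xBFE33A
clock 6: out=0, reg = 0x5FF19D

1110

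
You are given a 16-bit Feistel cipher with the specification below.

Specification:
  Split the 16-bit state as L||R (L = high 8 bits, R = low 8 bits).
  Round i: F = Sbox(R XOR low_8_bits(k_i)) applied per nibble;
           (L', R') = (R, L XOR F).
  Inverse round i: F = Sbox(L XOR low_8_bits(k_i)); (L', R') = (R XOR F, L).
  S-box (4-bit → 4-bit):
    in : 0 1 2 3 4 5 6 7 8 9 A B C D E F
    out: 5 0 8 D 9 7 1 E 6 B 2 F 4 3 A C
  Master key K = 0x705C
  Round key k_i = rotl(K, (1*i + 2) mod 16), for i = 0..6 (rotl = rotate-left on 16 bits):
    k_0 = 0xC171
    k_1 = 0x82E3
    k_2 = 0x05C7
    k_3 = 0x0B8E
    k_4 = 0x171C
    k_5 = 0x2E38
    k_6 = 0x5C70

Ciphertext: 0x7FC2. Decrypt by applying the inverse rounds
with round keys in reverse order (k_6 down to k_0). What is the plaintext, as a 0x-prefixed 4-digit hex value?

s_0 = ciphertext = 0x7FC2
s_1 = InvRound(s_0, k_6) = 0x9E7F
s_2 = InvRound(s_1, k_5) = 0x5E9E
s_3 = InvRound(s_2, k_4) = 0x065E
s_4 = InvRound(s_3, k_3) = 0x3806
s_5 = InvRound(s_4, k_2) = 0xCA38
s_6 = InvRound(s_5, k_1) = 0xB3CA
s_7 = InvRound(s_6, k_0) = 0x82B3

0x82B3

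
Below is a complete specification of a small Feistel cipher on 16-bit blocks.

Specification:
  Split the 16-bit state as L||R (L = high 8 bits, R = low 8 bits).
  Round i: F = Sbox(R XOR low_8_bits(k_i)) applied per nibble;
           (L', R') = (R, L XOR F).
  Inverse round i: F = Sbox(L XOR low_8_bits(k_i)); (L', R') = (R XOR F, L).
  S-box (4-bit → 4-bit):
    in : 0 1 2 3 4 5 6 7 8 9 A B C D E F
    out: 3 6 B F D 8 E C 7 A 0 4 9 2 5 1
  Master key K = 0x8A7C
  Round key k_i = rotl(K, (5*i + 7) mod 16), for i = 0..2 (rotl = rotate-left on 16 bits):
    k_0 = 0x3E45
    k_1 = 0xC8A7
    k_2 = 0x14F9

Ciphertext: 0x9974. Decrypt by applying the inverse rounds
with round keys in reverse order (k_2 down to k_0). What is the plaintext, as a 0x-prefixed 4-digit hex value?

s_0 = ciphertext = 0x9974
s_1 = InvRound(s_0, k_2) = 0x9799
s_2 = InvRound(s_1, k_1) = 0x6A97
s_3 = InvRound(s_2, k_0) = 0x266A

0x266A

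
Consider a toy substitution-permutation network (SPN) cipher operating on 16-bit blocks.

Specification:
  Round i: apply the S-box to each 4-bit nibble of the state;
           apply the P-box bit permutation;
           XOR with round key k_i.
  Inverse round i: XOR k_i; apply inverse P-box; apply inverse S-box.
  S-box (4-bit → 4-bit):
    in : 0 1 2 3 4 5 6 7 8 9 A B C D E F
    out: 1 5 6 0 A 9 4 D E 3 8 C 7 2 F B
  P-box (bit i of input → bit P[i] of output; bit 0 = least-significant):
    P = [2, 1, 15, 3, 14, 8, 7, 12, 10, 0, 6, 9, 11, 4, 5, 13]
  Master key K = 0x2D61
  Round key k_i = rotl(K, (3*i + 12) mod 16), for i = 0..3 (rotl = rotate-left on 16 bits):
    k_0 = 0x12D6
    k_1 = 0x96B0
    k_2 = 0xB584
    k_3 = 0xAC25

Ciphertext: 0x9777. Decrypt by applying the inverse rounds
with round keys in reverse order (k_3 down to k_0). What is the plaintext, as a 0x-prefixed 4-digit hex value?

0x66DF

s_0 = ciphertext = 0x9777
s_1 = InvRound(s_0, k_3) = 0xFB4D
s_2 = InvRound(s_1, k_2) = 0x0E1A
s_3 = InvRound(s_2, k_1) = 0x13B8
s_4 = InvRound(s_3, k_0) = 0x66DF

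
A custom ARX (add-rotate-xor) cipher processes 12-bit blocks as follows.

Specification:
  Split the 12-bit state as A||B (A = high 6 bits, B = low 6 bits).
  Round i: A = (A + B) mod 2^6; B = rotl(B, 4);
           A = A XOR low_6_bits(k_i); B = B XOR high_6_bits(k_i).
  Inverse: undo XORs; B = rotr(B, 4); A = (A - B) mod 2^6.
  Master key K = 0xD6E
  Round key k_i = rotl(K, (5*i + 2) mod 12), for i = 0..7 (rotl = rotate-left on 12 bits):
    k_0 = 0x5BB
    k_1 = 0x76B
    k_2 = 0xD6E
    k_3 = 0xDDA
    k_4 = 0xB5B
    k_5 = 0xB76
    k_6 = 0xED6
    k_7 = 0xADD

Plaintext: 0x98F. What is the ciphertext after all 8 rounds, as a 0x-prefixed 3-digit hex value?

0xF20

s_0 = plaintext = 0x98F
s_1 = Round(s_0, k_0) = 0x3A5
s_2 = Round(s_1, k_1) = 0x604
s_3 = Round(s_2, k_2) = 0xCB4
s_4 = Round(s_3, k_3) = 0xF3A
s_5 = Round(s_4, k_4) = 0xB43
s_6 = Round(s_5, k_5) = 0x19D
s_7 = Round(s_6, k_6) = 0xD6C
s_8 = Round(s_7, k_7) = 0xF20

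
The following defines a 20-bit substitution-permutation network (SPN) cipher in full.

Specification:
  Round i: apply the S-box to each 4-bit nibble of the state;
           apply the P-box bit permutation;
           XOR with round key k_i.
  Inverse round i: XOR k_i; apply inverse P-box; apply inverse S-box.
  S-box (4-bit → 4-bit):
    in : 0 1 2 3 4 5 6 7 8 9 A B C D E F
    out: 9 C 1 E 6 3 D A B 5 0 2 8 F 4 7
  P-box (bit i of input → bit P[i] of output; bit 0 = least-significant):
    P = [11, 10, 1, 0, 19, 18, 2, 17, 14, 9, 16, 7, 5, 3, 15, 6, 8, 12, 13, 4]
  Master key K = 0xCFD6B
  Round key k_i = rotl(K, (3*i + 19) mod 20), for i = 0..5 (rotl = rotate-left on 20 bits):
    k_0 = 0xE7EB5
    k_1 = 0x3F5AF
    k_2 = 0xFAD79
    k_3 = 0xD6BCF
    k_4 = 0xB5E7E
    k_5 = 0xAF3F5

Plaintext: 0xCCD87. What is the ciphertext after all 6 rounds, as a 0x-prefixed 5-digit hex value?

0x3447F

s_0 = plaintext = 0xCCD87
s_1 = Round(s_0, k_0) = 0x13864
s_2 = Round(s_1, k_1) = 0x91371
s_3 = Round(s_2, k_2) = 0x80EBA
s_4 = Round(s_3, k_3) = 0x87ABF
s_5 = Round(s_4, k_4) = 0xF4324
s_6 = Round(s_5, k_5) = 0x3447F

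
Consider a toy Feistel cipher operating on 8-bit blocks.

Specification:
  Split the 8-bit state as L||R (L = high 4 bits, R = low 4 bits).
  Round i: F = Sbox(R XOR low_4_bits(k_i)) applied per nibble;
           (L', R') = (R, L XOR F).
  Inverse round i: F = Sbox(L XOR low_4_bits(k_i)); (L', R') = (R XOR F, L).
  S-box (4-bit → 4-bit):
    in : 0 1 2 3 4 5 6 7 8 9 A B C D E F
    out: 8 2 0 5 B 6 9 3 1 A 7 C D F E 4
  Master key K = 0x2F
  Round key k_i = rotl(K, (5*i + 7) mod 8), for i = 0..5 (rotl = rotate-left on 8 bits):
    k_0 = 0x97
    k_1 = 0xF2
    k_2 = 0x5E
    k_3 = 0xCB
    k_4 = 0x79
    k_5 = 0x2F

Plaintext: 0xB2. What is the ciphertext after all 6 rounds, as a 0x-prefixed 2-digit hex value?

0x1B

s_0 = plaintext = 0xB2
s_1 = Round(s_0, k_0) = 0x2D
s_2 = Round(s_1, k_1) = 0xD6
s_3 = Round(s_2, k_2) = 0x6C
s_4 = Round(s_3, k_3) = 0xC5
s_5 = Round(s_4, k_4) = 0x51
s_6 = Round(s_5, k_5) = 0x1B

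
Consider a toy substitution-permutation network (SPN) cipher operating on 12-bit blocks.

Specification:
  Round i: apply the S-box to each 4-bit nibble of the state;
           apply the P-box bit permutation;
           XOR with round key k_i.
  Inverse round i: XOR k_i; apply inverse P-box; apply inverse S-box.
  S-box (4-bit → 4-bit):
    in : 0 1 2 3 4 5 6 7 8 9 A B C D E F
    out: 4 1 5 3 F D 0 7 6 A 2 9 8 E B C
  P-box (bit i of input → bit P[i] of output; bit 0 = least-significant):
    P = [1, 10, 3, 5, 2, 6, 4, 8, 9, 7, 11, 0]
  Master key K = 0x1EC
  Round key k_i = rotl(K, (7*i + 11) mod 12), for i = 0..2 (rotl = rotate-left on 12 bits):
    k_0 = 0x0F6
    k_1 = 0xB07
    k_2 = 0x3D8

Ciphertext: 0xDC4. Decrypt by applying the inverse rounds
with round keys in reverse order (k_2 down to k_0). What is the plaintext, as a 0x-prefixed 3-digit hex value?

0x593

s_0 = ciphertext = 0xDC4
s_1 = InvRound(s_0, k_2) = 0x228
s_2 = InvRound(s_1, k_1) = 0xFB5
s_3 = InvRound(s_2, k_0) = 0x593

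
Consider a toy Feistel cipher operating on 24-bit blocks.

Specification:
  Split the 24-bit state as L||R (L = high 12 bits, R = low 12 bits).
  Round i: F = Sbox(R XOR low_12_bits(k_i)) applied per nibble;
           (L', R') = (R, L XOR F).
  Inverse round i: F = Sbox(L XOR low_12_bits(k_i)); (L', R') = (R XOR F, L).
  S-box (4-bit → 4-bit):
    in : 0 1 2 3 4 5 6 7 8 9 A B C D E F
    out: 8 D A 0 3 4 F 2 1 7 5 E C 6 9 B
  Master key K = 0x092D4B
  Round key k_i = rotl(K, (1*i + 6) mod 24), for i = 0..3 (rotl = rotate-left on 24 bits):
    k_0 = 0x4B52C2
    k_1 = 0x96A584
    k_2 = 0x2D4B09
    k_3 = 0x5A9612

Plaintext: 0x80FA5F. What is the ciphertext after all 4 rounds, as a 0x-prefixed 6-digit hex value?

s_0 = plaintext = 0x80FA5F
s_1 = Round(s_0, k_0) = 0xA5F979
s_2 = Round(s_1, k_1) = 0x9796E9
s_3 = Round(s_2, k_2) = 0x6E9FE1
s_4 = Round(s_3, k_3) = 0xFE1159

0xFE1159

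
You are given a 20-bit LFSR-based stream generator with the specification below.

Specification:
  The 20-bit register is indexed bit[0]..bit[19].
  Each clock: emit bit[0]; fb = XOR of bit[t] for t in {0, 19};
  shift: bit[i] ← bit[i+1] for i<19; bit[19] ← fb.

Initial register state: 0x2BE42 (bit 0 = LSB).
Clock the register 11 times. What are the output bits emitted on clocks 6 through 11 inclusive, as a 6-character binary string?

reg_0 = 0x2BE42
clock 1: out=0, reg = 0x15F21
clock 2: out=1, reg = 0x8AF90
clock 3: out=0, reg = 0xC57C8
clock 4: out=0, reg = 0xE2BE4
clock 5: out=0, reg = 0xF15F2
clock 6: out=0, reg = 0xF8AF9
clock 7: out=1, reg = 0x7C57C
clock 8: out=0, reg = 0x3E2BE
clock 9: out=0, reg = 0x1F15F
clock 10: out=1, reg = 0x8F8AF
clock 11: out=1, reg = 0x47C57

010011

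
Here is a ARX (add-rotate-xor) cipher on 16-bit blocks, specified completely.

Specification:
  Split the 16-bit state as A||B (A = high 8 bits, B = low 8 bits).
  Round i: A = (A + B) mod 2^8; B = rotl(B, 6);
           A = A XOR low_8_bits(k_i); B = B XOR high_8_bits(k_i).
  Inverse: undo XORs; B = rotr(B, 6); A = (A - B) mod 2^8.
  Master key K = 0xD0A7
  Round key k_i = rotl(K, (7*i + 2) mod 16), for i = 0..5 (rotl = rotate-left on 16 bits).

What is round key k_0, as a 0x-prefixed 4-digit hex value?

0x429F

K = 0xD0A7
k_0 = rotl(K, (7*0+2) mod 16) = rotl(K, 2) = 0x429F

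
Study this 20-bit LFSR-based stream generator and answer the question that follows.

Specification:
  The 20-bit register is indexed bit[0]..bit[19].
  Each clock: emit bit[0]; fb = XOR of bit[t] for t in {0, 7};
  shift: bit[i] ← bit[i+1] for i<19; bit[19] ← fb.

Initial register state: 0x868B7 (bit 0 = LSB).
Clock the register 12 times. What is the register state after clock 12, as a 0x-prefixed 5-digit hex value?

0x86686

reg_0 = 0x868B7
clock 1: out=1, reg = 0x4345B
clock 2: out=1, reg = 0xA1A2D
clock 3: out=1, reg = 0xD0D16
clock 4: out=0, reg = 0x6868B
clock 5: out=1, reg = 0x34345
clock 6: out=1, reg = 0x9A1A2
clock 7: out=0, reg = 0xCD0D1
clock 8: out=1, reg = 0x66868
clock 9: out=0, reg = 0x33434
clock 10: out=0, reg = 0x19A1A
clock 11: out=0, reg = 0x0CD0D
clock 12: out=1, reg = 0x86686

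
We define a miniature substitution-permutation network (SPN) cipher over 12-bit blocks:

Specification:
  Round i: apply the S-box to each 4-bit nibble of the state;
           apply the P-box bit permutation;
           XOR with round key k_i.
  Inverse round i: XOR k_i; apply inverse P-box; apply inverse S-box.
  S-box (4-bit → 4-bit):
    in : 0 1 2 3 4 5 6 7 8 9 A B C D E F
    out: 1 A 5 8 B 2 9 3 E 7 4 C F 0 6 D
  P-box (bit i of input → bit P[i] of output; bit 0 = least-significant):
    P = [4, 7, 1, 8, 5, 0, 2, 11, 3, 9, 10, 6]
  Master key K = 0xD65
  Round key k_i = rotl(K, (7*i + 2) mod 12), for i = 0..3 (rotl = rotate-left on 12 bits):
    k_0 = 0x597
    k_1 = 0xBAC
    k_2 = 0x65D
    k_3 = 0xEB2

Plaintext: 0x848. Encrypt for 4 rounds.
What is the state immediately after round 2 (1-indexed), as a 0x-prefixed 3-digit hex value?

0xE1D

s_0 = plaintext = 0x848
s_1 = Round(s_0, k_0) = 0xA74
s_2 = Round(s_1, k_1) = 0xE1D
s_3 = Round(s_2, k_2) = 0x85C
s_4 = Round(s_3, k_3) = 0x961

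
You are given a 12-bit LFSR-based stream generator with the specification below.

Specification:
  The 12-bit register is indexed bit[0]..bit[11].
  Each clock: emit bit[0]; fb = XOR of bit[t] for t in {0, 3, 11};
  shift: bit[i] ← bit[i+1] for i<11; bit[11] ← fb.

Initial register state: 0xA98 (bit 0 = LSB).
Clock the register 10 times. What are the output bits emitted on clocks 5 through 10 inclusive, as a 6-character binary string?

100101

reg_0 = 0xA98
clock 1: out=0, reg = 0x54C
clock 2: out=0, reg = 0xAA6
clock 3: out=0, reg = 0xD53
clock 4: out=1, reg = 0x6A9
clock 5: out=1, reg = 0x354
clock 6: out=0, reg = 0x1AA
clock 7: out=0, reg = 0x8D5
clock 8: out=1, reg = 0x46A
clock 9: out=0, reg = 0xA35
clock 10: out=1, reg = 0x51A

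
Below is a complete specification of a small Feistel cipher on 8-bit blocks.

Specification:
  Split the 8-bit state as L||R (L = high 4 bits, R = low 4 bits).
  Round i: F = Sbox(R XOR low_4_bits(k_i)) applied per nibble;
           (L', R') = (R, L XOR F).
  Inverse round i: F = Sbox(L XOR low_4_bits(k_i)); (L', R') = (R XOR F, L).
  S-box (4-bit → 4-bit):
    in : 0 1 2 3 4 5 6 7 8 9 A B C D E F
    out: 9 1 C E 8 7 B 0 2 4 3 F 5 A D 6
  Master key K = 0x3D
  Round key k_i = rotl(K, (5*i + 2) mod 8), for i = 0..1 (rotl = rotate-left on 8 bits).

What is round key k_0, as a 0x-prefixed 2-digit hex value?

0xF4

K = 0x3D
k_0 = rotl(K, (5*0+2) mod 8) = rotl(K, 2) = 0xF4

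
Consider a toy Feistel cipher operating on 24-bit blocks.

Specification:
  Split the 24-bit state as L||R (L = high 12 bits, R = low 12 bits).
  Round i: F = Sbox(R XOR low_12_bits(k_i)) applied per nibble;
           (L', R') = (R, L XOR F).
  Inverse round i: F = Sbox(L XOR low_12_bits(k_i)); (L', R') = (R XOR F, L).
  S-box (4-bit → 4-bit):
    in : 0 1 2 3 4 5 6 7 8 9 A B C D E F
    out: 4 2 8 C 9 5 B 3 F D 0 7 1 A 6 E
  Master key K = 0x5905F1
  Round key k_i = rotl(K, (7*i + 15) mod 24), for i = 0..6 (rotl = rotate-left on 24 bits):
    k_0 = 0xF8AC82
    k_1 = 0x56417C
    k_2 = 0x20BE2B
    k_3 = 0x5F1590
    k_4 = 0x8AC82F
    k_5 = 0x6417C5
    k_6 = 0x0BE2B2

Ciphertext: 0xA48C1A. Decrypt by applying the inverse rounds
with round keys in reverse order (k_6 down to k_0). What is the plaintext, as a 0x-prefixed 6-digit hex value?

s_0 = ciphertext = 0xA48C1A
s_1 = InvRound(s_0, k_6) = 0x3FAA48
s_2 = InvRound(s_1, k_5) = 0x3863FA
s_3 = InvRound(s_2, k_4) = 0x4F7386
s_4 = InvRound(s_3, k_3) = 0x1354F7
s_5 = InvRound(s_4, k_2) = 0xAD1135
s_6 = InvRound(s_5, k_1) = 0x63FAD1
s_7 = InvRound(s_6, k_0) = 0xAAB63F

0xAAB63F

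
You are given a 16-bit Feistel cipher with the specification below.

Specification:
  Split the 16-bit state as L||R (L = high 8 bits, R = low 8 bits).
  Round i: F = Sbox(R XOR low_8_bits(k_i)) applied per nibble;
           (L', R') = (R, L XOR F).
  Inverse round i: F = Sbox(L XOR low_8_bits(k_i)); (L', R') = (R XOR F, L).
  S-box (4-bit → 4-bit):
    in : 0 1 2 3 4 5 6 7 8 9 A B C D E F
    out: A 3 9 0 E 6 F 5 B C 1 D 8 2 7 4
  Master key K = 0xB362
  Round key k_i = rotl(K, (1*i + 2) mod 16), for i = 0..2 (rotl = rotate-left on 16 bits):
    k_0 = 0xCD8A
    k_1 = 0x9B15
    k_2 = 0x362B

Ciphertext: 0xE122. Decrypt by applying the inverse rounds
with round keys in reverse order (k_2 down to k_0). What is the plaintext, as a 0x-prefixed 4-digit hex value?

s_0 = ciphertext = 0xE122
s_1 = InvRound(s_0, k_2) = 0xA3E1
s_2 = InvRound(s_1, k_1) = 0x3EA3
s_3 = InvRound(s_2, k_0) = 0x7D3E

0x7D3E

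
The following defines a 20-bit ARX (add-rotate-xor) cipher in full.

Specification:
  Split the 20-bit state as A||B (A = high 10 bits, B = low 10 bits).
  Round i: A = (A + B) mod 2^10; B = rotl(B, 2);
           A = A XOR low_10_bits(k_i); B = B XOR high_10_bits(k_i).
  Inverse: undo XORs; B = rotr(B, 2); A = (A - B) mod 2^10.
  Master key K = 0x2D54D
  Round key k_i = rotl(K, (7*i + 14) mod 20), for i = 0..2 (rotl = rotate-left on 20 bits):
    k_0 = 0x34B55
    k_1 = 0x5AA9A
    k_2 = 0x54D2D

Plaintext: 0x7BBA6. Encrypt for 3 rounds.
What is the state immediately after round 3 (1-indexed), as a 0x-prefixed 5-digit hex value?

0xBC463

s_0 = plaintext = 0x7BBA6
s_1 = Round(s_0, k_0) = 0xB0649
s_2 = Round(s_1, k_1) = 0xE404C
s_3 = Round(s_2, k_2) = 0xBC463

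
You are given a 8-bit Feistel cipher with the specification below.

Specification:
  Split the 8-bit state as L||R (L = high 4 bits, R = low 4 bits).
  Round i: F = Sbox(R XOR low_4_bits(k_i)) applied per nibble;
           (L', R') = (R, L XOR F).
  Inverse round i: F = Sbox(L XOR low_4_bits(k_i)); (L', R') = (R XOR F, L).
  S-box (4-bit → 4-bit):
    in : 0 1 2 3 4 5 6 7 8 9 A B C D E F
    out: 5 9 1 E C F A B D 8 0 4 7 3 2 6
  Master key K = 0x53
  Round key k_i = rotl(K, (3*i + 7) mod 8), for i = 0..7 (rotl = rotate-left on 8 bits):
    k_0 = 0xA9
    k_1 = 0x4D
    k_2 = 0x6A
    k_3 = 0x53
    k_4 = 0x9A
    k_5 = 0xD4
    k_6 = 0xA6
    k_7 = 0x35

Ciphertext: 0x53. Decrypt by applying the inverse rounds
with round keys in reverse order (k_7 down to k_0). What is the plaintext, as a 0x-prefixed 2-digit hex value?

s_0 = ciphertext = 0x53
s_1 = InvRound(s_0, k_7) = 0x65
s_2 = InvRound(s_1, k_6) = 0x06
s_3 = InvRound(s_2, k_5) = 0xA0
s_4 = InvRound(s_3, k_4) = 0x5A
s_5 = InvRound(s_4, k_3) = 0x05
s_6 = InvRound(s_5, k_2) = 0x50
s_7 = InvRound(s_6, k_1) = 0xD5
s_8 = InvRound(s_7, k_0) = 0x9D

0x9D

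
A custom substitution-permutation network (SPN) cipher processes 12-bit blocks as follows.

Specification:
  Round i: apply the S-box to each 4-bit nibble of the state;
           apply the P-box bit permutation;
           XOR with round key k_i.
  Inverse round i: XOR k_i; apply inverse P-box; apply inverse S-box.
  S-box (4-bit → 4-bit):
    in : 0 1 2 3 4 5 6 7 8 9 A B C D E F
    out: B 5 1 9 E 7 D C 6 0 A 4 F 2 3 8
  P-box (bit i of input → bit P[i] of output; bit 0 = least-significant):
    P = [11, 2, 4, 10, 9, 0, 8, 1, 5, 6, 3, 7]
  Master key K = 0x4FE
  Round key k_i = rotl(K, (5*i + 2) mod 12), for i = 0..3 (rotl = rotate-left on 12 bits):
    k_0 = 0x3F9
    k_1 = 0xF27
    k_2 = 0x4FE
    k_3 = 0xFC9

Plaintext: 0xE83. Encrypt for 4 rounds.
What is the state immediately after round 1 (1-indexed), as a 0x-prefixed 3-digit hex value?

s_0 = plaintext = 0xE83
s_1 = Round(s_0, k_0) = 0xE98
s_2 = Round(s_1, k_1) = 0xF53
s_3 = Round(s_2, k_2) = 0xB7F
s_4 = Round(s_3, k_3) = 0xAC3

0xE98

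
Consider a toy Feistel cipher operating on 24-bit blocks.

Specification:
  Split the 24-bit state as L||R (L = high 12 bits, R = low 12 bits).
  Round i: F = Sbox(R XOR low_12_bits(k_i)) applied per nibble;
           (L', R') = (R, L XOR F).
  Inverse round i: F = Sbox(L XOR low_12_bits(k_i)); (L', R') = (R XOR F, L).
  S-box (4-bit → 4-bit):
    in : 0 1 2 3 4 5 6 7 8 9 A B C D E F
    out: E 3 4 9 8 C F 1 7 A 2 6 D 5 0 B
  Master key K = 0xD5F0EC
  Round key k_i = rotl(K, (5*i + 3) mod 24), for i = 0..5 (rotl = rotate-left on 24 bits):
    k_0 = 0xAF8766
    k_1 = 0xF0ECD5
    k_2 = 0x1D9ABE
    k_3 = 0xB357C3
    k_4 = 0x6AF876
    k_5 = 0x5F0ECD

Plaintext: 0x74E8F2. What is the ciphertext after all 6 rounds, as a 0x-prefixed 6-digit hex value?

0x25B4DE

s_0 = plaintext = 0x74E8F2
s_1 = Round(s_0, k_0) = 0x8F2CE6
s_2 = Round(s_1, k_1) = 0xCE666B
s_3 = Round(s_2, k_2) = 0x66B1BA
s_4 = Round(s_3, k_3) = 0x1BA971
s_5 = Round(s_4, k_4) = 0x97125B
s_6 = Round(s_5, k_5) = 0x25B4DE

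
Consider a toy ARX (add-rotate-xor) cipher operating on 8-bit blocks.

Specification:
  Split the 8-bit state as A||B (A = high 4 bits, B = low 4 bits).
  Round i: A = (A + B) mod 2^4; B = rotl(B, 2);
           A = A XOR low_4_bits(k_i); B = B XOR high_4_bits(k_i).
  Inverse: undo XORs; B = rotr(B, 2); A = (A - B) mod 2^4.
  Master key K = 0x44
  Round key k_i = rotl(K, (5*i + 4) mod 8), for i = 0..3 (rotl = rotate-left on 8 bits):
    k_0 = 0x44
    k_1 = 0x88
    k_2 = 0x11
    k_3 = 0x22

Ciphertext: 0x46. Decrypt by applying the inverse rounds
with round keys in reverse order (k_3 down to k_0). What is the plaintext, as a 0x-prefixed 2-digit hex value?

s_0 = ciphertext = 0x46
s_1 = InvRound(s_0, k_3) = 0x51
s_2 = InvRound(s_1, k_2) = 0x40
s_3 = InvRound(s_2, k_1) = 0xA2
s_4 = InvRound(s_3, k_0) = 0x59

0x59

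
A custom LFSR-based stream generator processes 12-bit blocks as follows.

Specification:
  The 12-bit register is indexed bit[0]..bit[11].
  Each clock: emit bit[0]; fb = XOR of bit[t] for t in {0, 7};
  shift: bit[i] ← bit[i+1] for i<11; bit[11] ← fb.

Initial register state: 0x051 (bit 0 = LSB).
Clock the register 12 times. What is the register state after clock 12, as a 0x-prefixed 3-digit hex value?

0xE71

reg_0 = 0x051
clock 1: out=1, reg = 0x828
clock 2: out=0, reg = 0x414
clock 3: out=0, reg = 0x20A
clock 4: out=0, reg = 0x105
clock 5: out=1, reg = 0x882
clock 6: out=0, reg = 0xC41
clock 7: out=1, reg = 0xE20
clock 8: out=0, reg = 0x710
clock 9: out=0, reg = 0x388
clock 10: out=0, reg = 0x9C4
clock 11: out=0, reg = 0xCE2
clock 12: out=0, reg = 0xE71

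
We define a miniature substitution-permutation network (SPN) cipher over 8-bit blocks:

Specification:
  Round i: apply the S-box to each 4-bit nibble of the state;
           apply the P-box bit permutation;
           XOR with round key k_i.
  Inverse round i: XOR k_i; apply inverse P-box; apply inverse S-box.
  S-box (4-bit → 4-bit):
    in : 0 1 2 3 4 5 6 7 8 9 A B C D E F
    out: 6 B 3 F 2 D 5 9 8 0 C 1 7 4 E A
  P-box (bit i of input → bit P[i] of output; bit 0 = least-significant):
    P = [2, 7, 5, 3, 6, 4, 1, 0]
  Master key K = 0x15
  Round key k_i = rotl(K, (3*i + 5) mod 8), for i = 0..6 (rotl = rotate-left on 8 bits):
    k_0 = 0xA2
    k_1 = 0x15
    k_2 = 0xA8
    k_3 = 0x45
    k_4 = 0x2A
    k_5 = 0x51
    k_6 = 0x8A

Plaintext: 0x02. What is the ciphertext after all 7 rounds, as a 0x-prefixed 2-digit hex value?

0xAA

s_0 = plaintext = 0x02
s_1 = Round(s_0, k_0) = 0x34
s_2 = Round(s_1, k_1) = 0xC6
s_3 = Round(s_2, k_2) = 0xDE
s_4 = Round(s_3, k_3) = 0xEF
s_5 = Round(s_4, k_4) = 0xB1
s_6 = Round(s_5, k_5) = 0x9D
s_7 = Round(s_6, k_6) = 0xAA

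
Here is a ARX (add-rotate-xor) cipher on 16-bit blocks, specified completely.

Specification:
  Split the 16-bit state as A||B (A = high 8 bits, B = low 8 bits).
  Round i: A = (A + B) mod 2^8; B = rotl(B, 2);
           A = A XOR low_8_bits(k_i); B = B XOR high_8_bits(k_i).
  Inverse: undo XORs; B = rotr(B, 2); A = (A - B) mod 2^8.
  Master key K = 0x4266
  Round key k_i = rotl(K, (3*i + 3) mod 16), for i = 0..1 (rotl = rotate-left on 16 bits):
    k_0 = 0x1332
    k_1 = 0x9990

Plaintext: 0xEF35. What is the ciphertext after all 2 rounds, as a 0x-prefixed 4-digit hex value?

0x4D86

s_0 = plaintext = 0xEF35
s_1 = Round(s_0, k_0) = 0x16C7
s_2 = Round(s_1, k_1) = 0x4D86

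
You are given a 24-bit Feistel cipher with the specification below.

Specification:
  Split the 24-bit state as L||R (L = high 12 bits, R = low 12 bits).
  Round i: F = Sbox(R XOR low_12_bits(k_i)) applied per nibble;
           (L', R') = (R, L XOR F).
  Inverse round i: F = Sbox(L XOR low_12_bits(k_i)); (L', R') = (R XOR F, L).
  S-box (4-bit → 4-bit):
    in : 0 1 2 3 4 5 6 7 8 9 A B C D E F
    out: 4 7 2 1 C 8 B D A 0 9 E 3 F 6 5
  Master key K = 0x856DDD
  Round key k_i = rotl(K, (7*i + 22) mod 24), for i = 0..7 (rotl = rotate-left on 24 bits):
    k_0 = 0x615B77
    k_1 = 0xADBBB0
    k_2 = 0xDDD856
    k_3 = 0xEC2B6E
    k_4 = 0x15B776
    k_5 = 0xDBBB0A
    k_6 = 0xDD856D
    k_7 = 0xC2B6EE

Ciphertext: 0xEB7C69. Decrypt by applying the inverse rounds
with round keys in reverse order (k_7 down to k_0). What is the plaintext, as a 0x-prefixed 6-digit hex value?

s_0 = ciphertext = 0xEB7C69
s_1 = InvRound(s_0, k_7) = 0x6E9EB7
s_2 = InvRound(s_1, k_6) = 0xF1B6E9
s_3 = InvRound(s_2, k_5) = 0xA9EF1B
s_4 = InvRound(s_3, k_4) = 0x071A9E
s_5 = InvRound(s_4, k_3) = 0x4EB071
s_6 = InvRound(s_5, k_2) = 0x39E4EB
s_7 = InvRound(s_6, k_1) = 0xECD39E
s_8 = InvRound(s_7, k_0) = 0xB77ECD

0xB77ECD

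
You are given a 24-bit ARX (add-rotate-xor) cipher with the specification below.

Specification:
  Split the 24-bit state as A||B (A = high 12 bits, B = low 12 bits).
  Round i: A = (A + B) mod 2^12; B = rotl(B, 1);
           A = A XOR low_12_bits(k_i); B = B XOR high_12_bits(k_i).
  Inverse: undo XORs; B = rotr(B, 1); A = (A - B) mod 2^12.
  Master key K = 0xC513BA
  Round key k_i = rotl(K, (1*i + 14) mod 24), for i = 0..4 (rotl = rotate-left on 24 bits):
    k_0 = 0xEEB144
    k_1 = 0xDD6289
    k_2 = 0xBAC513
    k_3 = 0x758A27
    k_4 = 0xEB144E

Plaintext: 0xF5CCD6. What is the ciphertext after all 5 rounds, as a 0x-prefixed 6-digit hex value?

0x4B2462

s_0 = plaintext = 0xF5CCD6
s_1 = Round(s_0, k_0) = 0xD76746
s_2 = Round(s_1, k_1) = 0x63535A
s_3 = Round(s_2, k_2) = 0xC9CD18
s_4 = Round(s_3, k_3) = 0x393D69
s_5 = Round(s_4, k_4) = 0x4B2462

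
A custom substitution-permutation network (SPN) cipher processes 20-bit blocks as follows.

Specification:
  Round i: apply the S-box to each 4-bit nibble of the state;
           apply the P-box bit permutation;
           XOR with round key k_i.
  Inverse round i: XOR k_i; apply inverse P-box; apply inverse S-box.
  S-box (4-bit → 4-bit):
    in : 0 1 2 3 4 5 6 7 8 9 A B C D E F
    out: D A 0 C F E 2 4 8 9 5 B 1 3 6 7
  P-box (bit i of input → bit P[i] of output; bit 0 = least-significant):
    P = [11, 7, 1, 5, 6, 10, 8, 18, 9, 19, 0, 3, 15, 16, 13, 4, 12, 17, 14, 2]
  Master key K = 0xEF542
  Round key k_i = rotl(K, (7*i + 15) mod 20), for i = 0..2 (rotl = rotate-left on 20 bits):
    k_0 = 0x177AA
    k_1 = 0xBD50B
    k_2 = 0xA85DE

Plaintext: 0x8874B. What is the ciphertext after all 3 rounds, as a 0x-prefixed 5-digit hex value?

0xD1FCF

s_0 = plaintext = 0x8874B
s_1 = Round(s_0, k_0) = 0x57A5F
s_2 = Round(s_1, k_1) = 0xDBA8C
s_3 = Round(s_2, k_2) = 0xD1FCF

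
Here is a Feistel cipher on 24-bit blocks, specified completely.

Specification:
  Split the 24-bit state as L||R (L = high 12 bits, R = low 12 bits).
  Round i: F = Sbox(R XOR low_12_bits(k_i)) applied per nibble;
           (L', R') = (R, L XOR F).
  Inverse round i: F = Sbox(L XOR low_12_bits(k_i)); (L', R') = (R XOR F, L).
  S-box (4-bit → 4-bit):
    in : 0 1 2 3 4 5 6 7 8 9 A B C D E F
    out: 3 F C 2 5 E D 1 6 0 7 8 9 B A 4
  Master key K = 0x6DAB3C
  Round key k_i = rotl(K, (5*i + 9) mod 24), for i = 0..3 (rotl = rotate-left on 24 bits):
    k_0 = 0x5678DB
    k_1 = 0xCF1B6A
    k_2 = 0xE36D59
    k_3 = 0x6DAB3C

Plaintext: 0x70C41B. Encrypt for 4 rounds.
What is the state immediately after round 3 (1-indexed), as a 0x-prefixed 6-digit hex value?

s_0 = plaintext = 0x70C41B
s_1 = Round(s_0, k_0) = 0x41BE9F
s_2 = Round(s_1, k_1) = 0xE9FA55
s_3 = Round(s_2, k_2) = 0xA55FA6
s_4 = Round(s_3, k_3) = 0xFA6F52

0xA55FA6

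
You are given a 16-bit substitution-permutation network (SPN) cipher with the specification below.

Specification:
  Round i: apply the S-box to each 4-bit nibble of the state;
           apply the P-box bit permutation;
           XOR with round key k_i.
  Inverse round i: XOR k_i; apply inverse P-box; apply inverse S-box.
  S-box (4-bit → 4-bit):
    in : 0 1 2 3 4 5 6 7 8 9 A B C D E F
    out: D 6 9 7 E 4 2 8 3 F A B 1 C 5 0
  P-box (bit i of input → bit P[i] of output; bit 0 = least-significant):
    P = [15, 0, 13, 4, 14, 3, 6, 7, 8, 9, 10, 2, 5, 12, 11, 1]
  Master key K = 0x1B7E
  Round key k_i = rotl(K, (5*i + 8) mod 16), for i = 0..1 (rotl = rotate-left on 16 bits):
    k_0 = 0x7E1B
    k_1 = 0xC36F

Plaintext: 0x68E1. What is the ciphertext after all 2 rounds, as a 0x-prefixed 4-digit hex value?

s_0 = plaintext = 0x68E1
s_1 = Round(s_0, k_0) = 0x0D5A
s_2 = Round(s_1, k_1) = 0xCF18

0xCF18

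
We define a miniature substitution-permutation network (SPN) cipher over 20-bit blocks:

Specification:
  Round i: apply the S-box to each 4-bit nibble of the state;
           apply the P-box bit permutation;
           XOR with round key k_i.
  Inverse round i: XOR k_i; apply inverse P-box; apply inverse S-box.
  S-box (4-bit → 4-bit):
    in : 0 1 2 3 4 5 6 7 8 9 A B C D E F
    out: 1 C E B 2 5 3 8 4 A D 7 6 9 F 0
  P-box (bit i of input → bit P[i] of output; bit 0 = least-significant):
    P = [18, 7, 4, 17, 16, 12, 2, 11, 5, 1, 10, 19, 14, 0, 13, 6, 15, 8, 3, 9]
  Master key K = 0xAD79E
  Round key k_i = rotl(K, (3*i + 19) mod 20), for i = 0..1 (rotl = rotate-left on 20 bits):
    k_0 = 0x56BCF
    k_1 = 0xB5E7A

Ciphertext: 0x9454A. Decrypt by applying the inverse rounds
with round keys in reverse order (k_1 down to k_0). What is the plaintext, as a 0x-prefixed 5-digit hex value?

0xE7925

s_0 = ciphertext = 0x9454A
s_1 = InvRound(s_0, k_1) = 0x9F091
s_2 = InvRound(s_1, k_0) = 0xE7925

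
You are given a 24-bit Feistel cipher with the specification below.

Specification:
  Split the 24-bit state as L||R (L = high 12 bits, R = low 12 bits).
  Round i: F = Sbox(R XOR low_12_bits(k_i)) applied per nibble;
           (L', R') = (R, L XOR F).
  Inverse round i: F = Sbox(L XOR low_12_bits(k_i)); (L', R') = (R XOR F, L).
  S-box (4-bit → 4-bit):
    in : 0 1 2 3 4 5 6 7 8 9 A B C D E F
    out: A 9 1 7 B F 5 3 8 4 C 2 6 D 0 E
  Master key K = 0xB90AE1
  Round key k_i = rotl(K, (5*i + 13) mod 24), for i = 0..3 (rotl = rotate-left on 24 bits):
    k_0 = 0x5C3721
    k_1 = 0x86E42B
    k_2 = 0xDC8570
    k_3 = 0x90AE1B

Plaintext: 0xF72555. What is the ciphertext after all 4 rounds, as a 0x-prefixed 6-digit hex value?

0x872C50

s_0 = plaintext = 0xF72555
s_1 = Round(s_0, k_0) = 0x555E49
s_2 = Round(s_1, k_1) = 0xE49904
s_3 = Round(s_2, k_2) = 0x904872
s_4 = Round(s_3, k_3) = 0x872C50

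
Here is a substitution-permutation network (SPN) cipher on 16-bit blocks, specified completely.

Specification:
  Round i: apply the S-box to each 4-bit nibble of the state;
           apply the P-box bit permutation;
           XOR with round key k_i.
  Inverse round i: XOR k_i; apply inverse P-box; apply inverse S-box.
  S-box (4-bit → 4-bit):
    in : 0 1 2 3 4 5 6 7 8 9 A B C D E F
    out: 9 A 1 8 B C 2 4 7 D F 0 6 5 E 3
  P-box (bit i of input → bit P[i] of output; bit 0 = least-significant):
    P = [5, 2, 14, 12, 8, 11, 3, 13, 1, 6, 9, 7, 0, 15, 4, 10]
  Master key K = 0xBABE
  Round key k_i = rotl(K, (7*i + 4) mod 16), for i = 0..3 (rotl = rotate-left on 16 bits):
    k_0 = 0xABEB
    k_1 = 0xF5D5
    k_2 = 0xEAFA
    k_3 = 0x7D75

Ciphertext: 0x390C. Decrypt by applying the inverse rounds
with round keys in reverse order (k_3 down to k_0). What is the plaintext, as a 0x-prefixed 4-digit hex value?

s_0 = ciphertext = 0x390C
s_1 = InvRound(s_0, k_3) = 0x967D
s_2 = InvRound(s_1, k_2) = 0x001E
s_3 = InvRound(s_2, k_1) = 0x4495
s_4 = InvRound(s_3, k_0) = 0xE8A8

0xE8A8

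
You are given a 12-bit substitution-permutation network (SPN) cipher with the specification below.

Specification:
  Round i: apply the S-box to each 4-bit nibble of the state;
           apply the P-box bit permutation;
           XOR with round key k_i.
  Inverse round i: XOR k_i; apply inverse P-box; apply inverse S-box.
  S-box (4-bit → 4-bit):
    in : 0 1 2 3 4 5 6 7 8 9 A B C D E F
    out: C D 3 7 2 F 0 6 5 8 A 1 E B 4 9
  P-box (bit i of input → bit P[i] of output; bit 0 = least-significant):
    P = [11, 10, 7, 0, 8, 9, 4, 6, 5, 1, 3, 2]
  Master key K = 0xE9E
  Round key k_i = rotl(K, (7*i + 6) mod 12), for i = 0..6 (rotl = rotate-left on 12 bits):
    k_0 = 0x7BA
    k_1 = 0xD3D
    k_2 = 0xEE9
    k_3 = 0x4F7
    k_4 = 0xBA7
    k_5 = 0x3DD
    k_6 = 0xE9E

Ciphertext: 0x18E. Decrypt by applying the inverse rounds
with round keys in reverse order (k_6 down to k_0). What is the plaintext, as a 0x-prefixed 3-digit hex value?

0x022

s_0 = ciphertext = 0x18E
s_1 = InvRound(s_0, k_6) = 0x632
s_2 = InvRound(s_1, k_5) = 0x5FC
s_3 = InvRound(s_2, k_4) = 0x7CD
s_4 = InvRound(s_3, k_3) = 0x336
s_5 = InvRound(s_4, k_2) = 0xC15
s_6 = InvRound(s_5, k_1) = 0x8B6
s_7 = InvRound(s_6, k_0) = 0x022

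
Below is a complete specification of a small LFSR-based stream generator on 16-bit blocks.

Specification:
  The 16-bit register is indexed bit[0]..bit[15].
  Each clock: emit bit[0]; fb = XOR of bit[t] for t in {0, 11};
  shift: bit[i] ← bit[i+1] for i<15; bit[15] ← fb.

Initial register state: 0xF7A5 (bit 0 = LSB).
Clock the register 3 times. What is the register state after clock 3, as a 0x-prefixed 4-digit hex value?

0x7EF4

reg_0 = 0xF7A5
clock 1: out=1, reg = 0xFBD2
clock 2: out=0, reg = 0xFDE9
clock 3: out=1, reg = 0x7EF4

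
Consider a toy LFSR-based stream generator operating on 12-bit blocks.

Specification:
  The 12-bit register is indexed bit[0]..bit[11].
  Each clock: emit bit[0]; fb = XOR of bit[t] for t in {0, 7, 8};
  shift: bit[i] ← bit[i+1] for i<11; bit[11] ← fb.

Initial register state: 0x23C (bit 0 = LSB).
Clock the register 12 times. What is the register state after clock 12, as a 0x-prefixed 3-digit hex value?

0x4DA

reg_0 = 0x23C
clock 1: out=0, reg = 0x11E
clock 2: out=0, reg = 0x88F
clock 3: out=1, reg = 0x447
clock 4: out=1, reg = 0xA23
clock 5: out=1, reg = 0xD11
clock 6: out=1, reg = 0x688
clock 7: out=0, reg = 0xB44
clock 8: out=0, reg = 0xDA2
clock 9: out=0, reg = 0x6D1
clock 10: out=1, reg = 0x368
clock 11: out=0, reg = 0x9B4
clock 12: out=0, reg = 0x4DA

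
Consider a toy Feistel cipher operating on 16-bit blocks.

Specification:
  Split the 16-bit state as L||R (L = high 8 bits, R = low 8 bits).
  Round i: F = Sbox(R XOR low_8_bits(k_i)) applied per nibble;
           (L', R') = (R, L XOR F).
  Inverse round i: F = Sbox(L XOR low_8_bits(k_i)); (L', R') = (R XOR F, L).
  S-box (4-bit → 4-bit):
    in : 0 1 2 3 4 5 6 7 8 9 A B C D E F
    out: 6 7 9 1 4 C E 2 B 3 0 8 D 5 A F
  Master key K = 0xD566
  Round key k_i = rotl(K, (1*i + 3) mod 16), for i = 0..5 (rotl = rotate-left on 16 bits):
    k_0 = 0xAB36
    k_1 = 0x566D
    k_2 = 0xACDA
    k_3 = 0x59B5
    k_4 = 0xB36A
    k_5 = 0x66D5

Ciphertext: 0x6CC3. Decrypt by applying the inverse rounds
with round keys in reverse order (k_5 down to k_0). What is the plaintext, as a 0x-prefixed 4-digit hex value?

0x02DA

s_0 = ciphertext = 0x6CC3
s_1 = InvRound(s_0, k_5) = 0x406C
s_2 = InvRound(s_1, k_4) = 0xFC40
s_3 = InvRound(s_2, k_3) = 0x03FC
s_4 = InvRound(s_3, k_2) = 0xAF03
s_5 = InvRound(s_4, k_1) = 0xDAAF
s_6 = InvRound(s_5, k_0) = 0x02DA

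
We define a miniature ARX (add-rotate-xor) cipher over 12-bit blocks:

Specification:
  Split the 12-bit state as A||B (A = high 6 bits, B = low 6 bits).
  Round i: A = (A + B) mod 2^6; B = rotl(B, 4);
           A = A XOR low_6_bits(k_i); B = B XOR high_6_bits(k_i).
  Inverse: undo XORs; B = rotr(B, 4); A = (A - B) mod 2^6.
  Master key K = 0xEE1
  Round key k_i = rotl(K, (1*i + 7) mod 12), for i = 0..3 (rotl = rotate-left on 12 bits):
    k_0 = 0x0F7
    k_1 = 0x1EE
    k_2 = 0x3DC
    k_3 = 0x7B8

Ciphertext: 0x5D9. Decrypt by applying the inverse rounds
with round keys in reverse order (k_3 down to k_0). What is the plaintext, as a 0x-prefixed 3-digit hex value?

s_0 = ciphertext = 0x5D9
s_1 = InvRound(s_0, k_3) = 0x4DC
s_2 = InvRound(s_1, k_2) = 0x08D
s_3 = InvRound(s_2, k_1) = 0x128
s_4 = InvRound(s_3, k_0) = 0x16E

0x16E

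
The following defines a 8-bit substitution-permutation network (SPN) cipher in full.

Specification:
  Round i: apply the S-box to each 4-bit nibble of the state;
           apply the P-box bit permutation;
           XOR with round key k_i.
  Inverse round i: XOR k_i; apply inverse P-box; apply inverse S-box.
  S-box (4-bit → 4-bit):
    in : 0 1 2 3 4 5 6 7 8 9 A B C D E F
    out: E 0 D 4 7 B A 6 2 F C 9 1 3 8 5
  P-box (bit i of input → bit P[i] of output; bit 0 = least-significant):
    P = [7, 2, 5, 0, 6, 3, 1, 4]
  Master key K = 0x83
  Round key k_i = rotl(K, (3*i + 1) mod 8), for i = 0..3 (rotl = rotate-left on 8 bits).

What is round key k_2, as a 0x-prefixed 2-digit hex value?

K = 0x83
k_0 = rotl(K, (3*0+1) mod 8) = rotl(K, 1) = 0x07
k_1 = rotl(K, (3*1+1) mod 8) = rotl(K, 4) = 0x38
k_2 = rotl(K, (3*2+1) mod 8) = rotl(K, 7) = 0xC1

0xC1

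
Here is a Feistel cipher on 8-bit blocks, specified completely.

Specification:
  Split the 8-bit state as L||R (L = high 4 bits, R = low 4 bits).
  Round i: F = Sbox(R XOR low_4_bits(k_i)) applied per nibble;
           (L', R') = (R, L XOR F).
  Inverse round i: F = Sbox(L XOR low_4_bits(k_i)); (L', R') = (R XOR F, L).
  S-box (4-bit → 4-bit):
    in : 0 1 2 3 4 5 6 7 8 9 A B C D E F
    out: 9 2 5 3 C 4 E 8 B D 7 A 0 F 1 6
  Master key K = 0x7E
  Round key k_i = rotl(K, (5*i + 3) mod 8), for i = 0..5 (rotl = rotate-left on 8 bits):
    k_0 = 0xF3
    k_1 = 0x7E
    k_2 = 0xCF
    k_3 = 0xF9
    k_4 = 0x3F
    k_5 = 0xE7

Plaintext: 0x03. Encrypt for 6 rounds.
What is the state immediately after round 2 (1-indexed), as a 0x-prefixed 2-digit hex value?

0x9B

s_0 = plaintext = 0x03
s_1 = Round(s_0, k_0) = 0x39
s_2 = Round(s_1, k_1) = 0x9B
s_3 = Round(s_2, k_2) = 0xB5
s_4 = Round(s_3, k_3) = 0x5B
s_5 = Round(s_4, k_4) = 0xB9
s_6 = Round(s_5, k_5) = 0x9A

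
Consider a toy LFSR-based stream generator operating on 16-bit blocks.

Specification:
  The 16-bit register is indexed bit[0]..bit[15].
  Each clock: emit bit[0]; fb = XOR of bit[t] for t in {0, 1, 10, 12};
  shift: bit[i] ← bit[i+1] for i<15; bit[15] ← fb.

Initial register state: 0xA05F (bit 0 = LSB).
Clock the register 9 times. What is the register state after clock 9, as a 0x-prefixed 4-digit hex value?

0xF950

reg_0 = 0xA05F
clock 1: out=1, reg = 0x502F
clock 2: out=1, reg = 0xA817
clock 3: out=1, reg = 0x540B
clock 4: out=1, reg = 0x2A05
clock 5: out=1, reg = 0x9502
clock 6: out=0, reg = 0xCA81
clock 7: out=1, reg = 0xE540
clock 8: out=0, reg = 0xF2A0
clock 9: out=0, reg = 0xF950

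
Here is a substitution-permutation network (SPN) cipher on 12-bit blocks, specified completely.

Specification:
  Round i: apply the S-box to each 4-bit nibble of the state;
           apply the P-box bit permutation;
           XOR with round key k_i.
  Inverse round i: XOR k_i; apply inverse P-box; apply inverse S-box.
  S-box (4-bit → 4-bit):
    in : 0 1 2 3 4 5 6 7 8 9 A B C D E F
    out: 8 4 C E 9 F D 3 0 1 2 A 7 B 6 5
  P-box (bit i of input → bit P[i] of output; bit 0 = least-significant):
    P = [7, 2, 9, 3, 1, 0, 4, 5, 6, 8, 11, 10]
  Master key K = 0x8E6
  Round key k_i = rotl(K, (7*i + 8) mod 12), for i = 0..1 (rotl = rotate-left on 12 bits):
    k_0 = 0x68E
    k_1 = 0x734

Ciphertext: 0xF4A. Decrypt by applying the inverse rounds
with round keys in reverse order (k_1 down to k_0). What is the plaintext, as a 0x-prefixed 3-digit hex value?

s_0 = ciphertext = 0xF4A
s_1 = InvRound(s_0, k_1) = 0xF6B
s_2 = InvRound(s_1, k_0) = 0xCB7

0xCB7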